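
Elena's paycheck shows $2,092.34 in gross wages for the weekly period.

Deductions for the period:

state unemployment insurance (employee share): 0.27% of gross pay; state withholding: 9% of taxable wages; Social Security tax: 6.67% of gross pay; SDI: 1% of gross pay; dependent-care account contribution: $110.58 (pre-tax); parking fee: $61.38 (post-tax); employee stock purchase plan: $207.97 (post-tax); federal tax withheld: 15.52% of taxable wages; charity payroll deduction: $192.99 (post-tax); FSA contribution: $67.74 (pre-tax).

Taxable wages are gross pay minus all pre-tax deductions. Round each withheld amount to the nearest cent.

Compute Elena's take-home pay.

$816.23

Dependent-care account contribution: $110.58
FSA contribution: $67.74
Pre-tax total = $110.58 + $67.74 = $178.32
Taxable wages = $2,092.34 − $178.32 = $1,914.02
State withholding: $1,914.02 × 0.09 = $172.26
Federal tax withheld: $1,914.02 × 0.1552 = $297.06
Social Security tax: $2,092.34 × 0.0667 = $139.56
State unemployment insurance (employee share): $2,092.34 × 0.0027 = $5.65
SDI: $2,092.34 × 0.01 = $20.92
Employee stock purchase plan: $207.97
Charity payroll deduction: $192.99
Parking fee: $61.38
Total deductions = $110.58 + $67.74 + $172.26 + $297.06 + $139.56 + $5.65 + $20.92 + $207.97 + $192.99 + $61.38 = $1,276.11
Net pay = $2,092.34 − $1,276.11 = $816.23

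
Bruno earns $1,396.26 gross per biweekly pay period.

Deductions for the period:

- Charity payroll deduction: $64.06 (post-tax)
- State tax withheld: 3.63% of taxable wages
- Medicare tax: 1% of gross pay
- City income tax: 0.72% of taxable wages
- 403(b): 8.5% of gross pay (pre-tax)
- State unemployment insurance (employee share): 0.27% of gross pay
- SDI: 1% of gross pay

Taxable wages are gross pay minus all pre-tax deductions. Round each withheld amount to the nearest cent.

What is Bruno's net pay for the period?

$1,126.25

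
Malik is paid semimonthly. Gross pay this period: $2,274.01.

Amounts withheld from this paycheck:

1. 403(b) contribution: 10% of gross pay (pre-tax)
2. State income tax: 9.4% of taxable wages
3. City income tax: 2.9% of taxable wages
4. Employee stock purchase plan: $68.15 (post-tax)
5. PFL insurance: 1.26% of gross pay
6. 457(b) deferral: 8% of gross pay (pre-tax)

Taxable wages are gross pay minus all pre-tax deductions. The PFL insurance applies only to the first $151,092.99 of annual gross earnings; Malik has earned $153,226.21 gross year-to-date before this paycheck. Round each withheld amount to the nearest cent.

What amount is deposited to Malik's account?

$1,567.18

457(b) deferral: $2,274.01 × 0.08 = $181.92
403(b) contribution: $2,274.01 × 0.1 = $227.40
Pre-tax total = $181.92 + $227.40 = $409.32
Taxable wages = $2,274.01 − $409.32 = $1,864.69
City income tax: $1,864.69 × 0.029 = $54.08
State income tax: $1,864.69 × 0.094 = $175.28
PFL insurance: annual cap $151,092.99 already reached (YTD $153,226.21), so $0.00
Employee stock purchase plan: $68.15
Total deductions = $181.92 + $227.40 + $54.08 + $175.28 + $0.00 + $68.15 = $706.83
Net pay = $2,274.01 − $706.83 = $1,567.18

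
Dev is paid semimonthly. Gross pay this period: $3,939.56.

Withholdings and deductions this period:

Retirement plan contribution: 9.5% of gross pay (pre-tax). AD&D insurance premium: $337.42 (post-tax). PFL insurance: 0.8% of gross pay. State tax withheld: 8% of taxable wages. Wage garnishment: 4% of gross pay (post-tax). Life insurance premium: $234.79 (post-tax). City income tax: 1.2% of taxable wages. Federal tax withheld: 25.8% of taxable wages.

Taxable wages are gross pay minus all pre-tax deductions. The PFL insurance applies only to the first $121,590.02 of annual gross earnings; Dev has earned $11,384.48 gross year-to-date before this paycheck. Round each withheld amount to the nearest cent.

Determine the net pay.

$1,556.14

Retirement plan contribution: $3,939.56 × 0.095 = $374.26
Taxable wages = $3,939.56 − $374.26 = $3,565.30
State tax withheld: $3,565.30 × 0.08 = $285.22
Federal tax withheld: $3,565.30 × 0.258 = $919.85
City income tax: $3,565.30 × 0.012 = $42.78
PFL insurance: cap not yet reached, full $3,939.56 is subject → $3,939.56 × 0.008 = $31.52
AD&D insurance premium: $337.42
Life insurance premium: $234.79
Wage garnishment: $3,939.56 × 0.04 = $157.58
Total deductions = $374.26 + $285.22 + $919.85 + $42.78 + $31.52 + $337.42 + $234.79 + $157.58 = $2,383.42
Net pay = $3,939.56 − $2,383.42 = $1,556.14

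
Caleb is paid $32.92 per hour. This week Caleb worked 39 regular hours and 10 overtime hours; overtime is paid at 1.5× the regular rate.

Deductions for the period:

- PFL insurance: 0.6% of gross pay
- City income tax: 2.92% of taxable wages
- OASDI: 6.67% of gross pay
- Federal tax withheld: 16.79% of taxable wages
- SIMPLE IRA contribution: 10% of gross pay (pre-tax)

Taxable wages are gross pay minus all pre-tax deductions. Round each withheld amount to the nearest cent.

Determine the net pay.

Regular pay: 39 × $32.92 = $1283.88
Overtime pay: 10 × $32.92 × 1.5 = $493.80
Gross pay = $1283.88 + $493.80 = $1777.68
SIMPLE IRA contribution: $1777.68 × 0.1 = $177.77
Taxable wages = $1777.68 − $177.77 = $1599.91
City income tax: $1599.91 × 0.0292 = $46.72
Federal tax withheld: $1599.91 × 0.1679 = $268.62
PFL insurance: $1777.68 × 0.006 = $10.67
OASDI: $1777.68 × 0.0667 = $118.57
Total deductions = $177.77 + $46.72 + $268.62 + $10.67 + $118.57 = $622.35
Net pay = $1777.68 − $622.35 = $1155.33

$1155.33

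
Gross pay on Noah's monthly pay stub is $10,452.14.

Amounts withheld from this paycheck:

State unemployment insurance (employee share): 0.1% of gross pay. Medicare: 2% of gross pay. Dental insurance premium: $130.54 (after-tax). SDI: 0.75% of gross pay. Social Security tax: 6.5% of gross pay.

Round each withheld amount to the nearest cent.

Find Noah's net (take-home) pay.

Social Security tax: $10,452.14 × 0.065 = $679.39
State unemployment insurance (employee share): $10,452.14 × 0.001 = $10.45
Medicare: $10,452.14 × 0.02 = $209.04
SDI: $10,452.14 × 0.0075 = $78.39
Dental insurance premium: $130.54
Total deductions = $679.39 + $10.45 + $209.04 + $78.39 + $130.54 = $1,107.81
Net pay = $10,452.14 − $1,107.81 = $9,344.33

$9,344.33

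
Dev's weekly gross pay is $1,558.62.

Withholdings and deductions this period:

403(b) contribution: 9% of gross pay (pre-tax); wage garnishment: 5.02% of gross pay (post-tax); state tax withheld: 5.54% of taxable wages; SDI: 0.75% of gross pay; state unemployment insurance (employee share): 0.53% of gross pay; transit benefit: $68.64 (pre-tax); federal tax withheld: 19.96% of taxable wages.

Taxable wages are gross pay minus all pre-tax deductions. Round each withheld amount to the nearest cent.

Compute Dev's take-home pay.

Transit benefit: $68.64
403(b) contribution: $1,558.62 × 0.09 = $140.28
Pre-tax total = $68.64 + $140.28 = $208.92
Taxable wages = $1,558.62 − $208.92 = $1,349.70
Federal tax withheld: $1,349.70 × 0.1996 = $269.40
State tax withheld: $1,349.70 × 0.0554 = $74.77
SDI: $1,558.62 × 0.0075 = $11.69
State unemployment insurance (employee share): $1,558.62 × 0.0053 = $8.26
Wage garnishment: $1,558.62 × 0.0502 = $78.24
Total deductions = $68.64 + $140.28 + $269.40 + $74.77 + $11.69 + $8.26 + $78.24 = $651.28
Net pay = $1,558.62 − $651.28 = $907.34

$907.34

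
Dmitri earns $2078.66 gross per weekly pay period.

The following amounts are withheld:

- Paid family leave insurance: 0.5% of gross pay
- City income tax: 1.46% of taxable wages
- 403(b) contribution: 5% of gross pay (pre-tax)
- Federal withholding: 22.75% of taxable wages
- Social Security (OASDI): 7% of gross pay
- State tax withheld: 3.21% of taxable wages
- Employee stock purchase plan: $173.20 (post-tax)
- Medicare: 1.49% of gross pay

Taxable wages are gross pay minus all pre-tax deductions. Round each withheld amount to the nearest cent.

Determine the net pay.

$1073.19

403(b) contribution: $2078.66 × 0.05 = $103.93
Taxable wages = $2078.66 − $103.93 = $1974.73
City income tax: $1974.73 × 0.0146 = $28.83
Federal withholding: $1974.73 × 0.2275 = $449.25
State tax withheld: $1974.73 × 0.0321 = $63.39
Medicare: $2078.66 × 0.0149 = $30.97
Social Security (OASDI): $2078.66 × 0.07 = $145.51
Paid family leave insurance: $2078.66 × 0.005 = $10.39
Employee stock purchase plan: $173.20
Total deductions = $103.93 + $28.83 + $449.25 + $63.39 + $30.97 + $145.51 + $10.39 + $173.20 = $1005.47
Net pay = $2078.66 − $1005.47 = $1073.19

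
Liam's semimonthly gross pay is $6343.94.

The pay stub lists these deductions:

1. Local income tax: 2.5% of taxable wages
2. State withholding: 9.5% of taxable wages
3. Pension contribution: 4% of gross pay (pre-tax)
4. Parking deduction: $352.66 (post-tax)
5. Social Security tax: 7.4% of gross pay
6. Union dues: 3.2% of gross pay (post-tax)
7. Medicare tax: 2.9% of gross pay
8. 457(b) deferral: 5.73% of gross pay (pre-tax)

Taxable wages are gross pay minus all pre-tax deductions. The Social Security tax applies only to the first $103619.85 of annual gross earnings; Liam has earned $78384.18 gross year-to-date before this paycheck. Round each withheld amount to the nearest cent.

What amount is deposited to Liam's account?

Pension contribution: $6343.94 × 0.04 = $253.76
457(b) deferral: $6343.94 × 0.0573 = $363.51
Pre-tax total = $253.76 + $363.51 = $617.27
Taxable wages = $6343.94 − $617.27 = $5726.67
State withholding: $5726.67 × 0.095 = $544.03
Local income tax: $5726.67 × 0.025 = $143.17
Medicare tax: $6343.94 × 0.029 = $183.97
Social Security tax: cap not yet reached, full $6343.94 is subject → $6343.94 × 0.074 = $469.45
Union dues: $6343.94 × 0.032 = $203.01
Parking deduction: $352.66
Total deductions = $253.76 + $363.51 + $544.03 + $143.17 + $183.97 + $469.45 + $203.01 + $352.66 = $2513.56
Net pay = $6343.94 − $2513.56 = $3830.38

$3830.38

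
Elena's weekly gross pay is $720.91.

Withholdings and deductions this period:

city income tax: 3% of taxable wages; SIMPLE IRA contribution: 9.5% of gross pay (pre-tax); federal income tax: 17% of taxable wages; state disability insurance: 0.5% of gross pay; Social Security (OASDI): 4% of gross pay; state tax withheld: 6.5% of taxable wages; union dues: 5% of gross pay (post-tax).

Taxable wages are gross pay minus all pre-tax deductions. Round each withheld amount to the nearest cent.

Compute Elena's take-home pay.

SIMPLE IRA contribution: $720.91 × 0.095 = $68.49
Taxable wages = $720.91 − $68.49 = $652.42
State tax withheld: $652.42 × 0.065 = $42.41
Federal income tax: $652.42 × 0.17 = $110.91
City income tax: $652.42 × 0.03 = $19.57
Social Security (OASDI): $720.91 × 0.04 = $28.84
State disability insurance: $720.91 × 0.005 = $3.60
Union dues: $720.91 × 0.05 = $36.05
Total deductions = $68.49 + $42.41 + $110.91 + $19.57 + $28.84 + $3.60 + $36.05 = $309.87
Net pay = $720.91 − $309.87 = $411.04

$411.04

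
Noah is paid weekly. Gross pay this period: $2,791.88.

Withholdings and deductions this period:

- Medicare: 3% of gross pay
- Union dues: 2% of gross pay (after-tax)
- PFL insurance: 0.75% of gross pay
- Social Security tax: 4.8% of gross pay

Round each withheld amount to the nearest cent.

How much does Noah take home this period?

Medicare: $2,791.88 × 0.03 = $83.76
PFL insurance: $2,791.88 × 0.0075 = $20.94
Social Security tax: $2,791.88 × 0.048 = $134.01
Union dues: $2,791.88 × 0.02 = $55.84
Total deductions = $83.76 + $20.94 + $134.01 + $55.84 = $294.55
Net pay = $2,791.88 − $294.55 = $2,497.33

$2,497.33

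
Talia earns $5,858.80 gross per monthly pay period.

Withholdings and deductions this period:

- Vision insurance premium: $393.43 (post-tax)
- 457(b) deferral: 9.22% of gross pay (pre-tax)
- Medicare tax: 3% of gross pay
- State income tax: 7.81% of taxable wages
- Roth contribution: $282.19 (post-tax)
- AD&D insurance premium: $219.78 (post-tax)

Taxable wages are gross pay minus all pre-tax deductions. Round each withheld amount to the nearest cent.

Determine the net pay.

457(b) deferral: $5,858.80 × 0.0922 = $540.18
Taxable wages = $5,858.80 − $540.18 = $5,318.62
State income tax: $5,318.62 × 0.0781 = $415.38
Medicare tax: $5,858.80 × 0.03 = $175.76
AD&D insurance premium: $219.78
Vision insurance premium: $393.43
Roth contribution: $282.19
Total deductions = $540.18 + $415.38 + $175.76 + $219.78 + $393.43 + $282.19 = $2,026.72
Net pay = $5,858.80 − $2,026.72 = $3,832.08

$3,832.08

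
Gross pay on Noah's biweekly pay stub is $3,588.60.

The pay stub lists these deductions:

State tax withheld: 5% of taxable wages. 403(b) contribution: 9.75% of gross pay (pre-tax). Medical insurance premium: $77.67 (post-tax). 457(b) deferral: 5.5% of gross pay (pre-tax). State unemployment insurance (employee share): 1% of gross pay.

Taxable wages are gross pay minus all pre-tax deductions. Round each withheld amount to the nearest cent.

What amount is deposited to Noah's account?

403(b) contribution: $3,588.60 × 0.0975 = $349.89
457(b) deferral: $3,588.60 × 0.055 = $197.37
Pre-tax total = $349.89 + $197.37 = $547.26
Taxable wages = $3,588.60 − $547.26 = $3,041.34
State tax withheld: $3,041.34 × 0.05 = $152.07
State unemployment insurance (employee share): $3,588.60 × 0.01 = $35.89
Medical insurance premium: $77.67
Total deductions = $349.89 + $197.37 + $152.07 + $35.89 + $77.67 = $812.89
Net pay = $3,588.60 − $812.89 = $2,775.71

$2,775.71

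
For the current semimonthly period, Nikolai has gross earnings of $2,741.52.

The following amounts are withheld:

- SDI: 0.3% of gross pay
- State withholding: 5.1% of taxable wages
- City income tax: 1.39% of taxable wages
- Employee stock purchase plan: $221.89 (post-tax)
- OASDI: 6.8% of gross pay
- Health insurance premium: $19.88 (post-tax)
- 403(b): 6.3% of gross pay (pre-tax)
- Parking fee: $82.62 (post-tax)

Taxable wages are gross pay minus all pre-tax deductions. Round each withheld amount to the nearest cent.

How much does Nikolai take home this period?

$1,883.05

403(b): $2,741.52 × 0.063 = $172.72
Taxable wages = $2,741.52 − $172.72 = $2,568.80
City income tax: $2,568.80 × 0.0139 = $35.71
State withholding: $2,568.80 × 0.051 = $131.01
SDI: $2,741.52 × 0.003 = $8.22
OASDI: $2,741.52 × 0.068 = $186.42
Parking fee: $82.62
Health insurance premium: $19.88
Employee stock purchase plan: $221.89
Total deductions = $172.72 + $35.71 + $131.01 + $8.22 + $186.42 + $82.62 + $19.88 + $221.89 = $858.47
Net pay = $2,741.52 − $858.47 = $1,883.05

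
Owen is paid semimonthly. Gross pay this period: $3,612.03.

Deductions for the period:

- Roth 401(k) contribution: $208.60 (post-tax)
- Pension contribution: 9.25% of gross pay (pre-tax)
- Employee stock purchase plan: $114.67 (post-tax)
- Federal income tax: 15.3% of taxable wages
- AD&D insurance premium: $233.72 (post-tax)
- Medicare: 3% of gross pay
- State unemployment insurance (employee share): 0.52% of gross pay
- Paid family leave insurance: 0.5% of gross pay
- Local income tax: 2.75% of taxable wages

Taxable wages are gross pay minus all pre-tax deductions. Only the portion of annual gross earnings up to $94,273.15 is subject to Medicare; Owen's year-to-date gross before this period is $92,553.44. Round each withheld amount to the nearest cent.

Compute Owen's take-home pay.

$2,040.84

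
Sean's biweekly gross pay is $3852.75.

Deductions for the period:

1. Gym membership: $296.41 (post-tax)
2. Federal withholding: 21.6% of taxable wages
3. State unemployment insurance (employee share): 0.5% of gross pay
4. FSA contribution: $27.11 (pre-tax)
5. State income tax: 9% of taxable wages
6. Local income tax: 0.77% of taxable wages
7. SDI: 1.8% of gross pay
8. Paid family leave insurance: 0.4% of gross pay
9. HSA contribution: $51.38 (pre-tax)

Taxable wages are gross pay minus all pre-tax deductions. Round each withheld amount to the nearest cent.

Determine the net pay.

$2189.85

HSA contribution: $51.38
FSA contribution: $27.11
Pre-tax total = $51.38 + $27.11 = $78.49
Taxable wages = $3852.75 − $78.49 = $3774.26
Federal withholding: $3774.26 × 0.216 = $815.24
Local income tax: $3774.26 × 0.0077 = $29.06
State income tax: $3774.26 × 0.09 = $339.68
State unemployment insurance (employee share): $3852.75 × 0.005 = $19.26
SDI: $3852.75 × 0.018 = $69.35
Paid family leave insurance: $3852.75 × 0.004 = $15.41
Gym membership: $296.41
Total deductions = $51.38 + $27.11 + $815.24 + $29.06 + $339.68 + $19.26 + $69.35 + $15.41 + $296.41 = $1662.90
Net pay = $3852.75 − $1662.90 = $2189.85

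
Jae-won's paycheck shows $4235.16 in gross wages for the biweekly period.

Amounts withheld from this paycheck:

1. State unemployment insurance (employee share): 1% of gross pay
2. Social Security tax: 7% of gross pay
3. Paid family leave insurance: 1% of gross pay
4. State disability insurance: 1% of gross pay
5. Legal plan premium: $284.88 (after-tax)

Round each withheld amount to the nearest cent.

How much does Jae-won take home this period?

$3526.77

State disability insurance: $4235.16 × 0.01 = $42.35
State unemployment insurance (employee share): $4235.16 × 0.01 = $42.35
Social Security tax: $4235.16 × 0.07 = $296.46
Paid family leave insurance: $4235.16 × 0.01 = $42.35
Legal plan premium: $284.88
Total deductions = $42.35 + $42.35 + $296.46 + $42.35 + $284.88 = $708.39
Net pay = $4235.16 − $708.39 = $3526.77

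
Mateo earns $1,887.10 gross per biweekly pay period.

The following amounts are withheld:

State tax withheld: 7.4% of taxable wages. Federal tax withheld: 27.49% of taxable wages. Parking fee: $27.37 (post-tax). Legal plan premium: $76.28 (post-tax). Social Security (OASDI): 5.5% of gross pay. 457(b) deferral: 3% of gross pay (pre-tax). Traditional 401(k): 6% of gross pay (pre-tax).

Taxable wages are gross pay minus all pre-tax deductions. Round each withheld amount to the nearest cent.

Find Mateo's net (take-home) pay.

Traditional 401(k): $1,887.10 × 0.06 = $113.23
457(b) deferral: $1,887.10 × 0.03 = $56.61
Pre-tax total = $113.23 + $56.61 = $169.84
Taxable wages = $1,887.10 − $169.84 = $1,717.26
State tax withheld: $1,717.26 × 0.074 = $127.08
Federal tax withheld: $1,717.26 × 0.2749 = $472.07
Social Security (OASDI): $1,887.10 × 0.055 = $103.79
Parking fee: $27.37
Legal plan premium: $76.28
Total deductions = $113.23 + $56.61 + $127.08 + $472.07 + $103.79 + $27.37 + $76.28 = $976.43
Net pay = $1,887.10 − $976.43 = $910.67

$910.67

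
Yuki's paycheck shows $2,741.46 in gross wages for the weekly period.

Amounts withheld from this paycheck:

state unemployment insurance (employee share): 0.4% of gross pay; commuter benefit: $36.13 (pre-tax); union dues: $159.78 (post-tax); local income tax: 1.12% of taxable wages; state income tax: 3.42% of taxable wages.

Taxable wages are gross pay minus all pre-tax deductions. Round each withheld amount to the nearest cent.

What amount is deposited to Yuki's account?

$2,411.76

Commuter benefit: $36.13
Taxable wages = $2,741.46 − $36.13 = $2,705.33
State income tax: $2,705.33 × 0.0342 = $92.52
Local income tax: $2,705.33 × 0.0112 = $30.30
State unemployment insurance (employee share): $2,741.46 × 0.004 = $10.97
Union dues: $159.78
Total deductions = $36.13 + $92.52 + $30.30 + $10.97 + $159.78 = $329.70
Net pay = $2,741.46 − $329.70 = $2,411.76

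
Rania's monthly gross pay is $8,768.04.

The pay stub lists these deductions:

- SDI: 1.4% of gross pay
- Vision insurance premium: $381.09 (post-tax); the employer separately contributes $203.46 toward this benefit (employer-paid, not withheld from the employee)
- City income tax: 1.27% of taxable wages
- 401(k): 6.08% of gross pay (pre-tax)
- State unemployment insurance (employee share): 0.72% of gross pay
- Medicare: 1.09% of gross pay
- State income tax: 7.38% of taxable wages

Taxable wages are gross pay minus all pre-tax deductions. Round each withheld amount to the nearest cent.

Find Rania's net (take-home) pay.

$6,860.08

401(k): $8,768.04 × 0.0608 = $533.10
Taxable wages = $8,768.04 − $533.10 = $8,234.94
City income tax: $8,234.94 × 0.0127 = $104.58
State income tax: $8,234.94 × 0.0738 = $607.74
State unemployment insurance (employee share): $8,768.04 × 0.0072 = $63.13
SDI: $8,768.04 × 0.014 = $122.75
Medicare: $8,768.04 × 0.0109 = $95.57
Vision insurance premium: $381.09
(Employer's $203.46 toward vision insurance premium is not withheld from the employee.)
Total deductions = $533.10 + $104.58 + $607.74 + $63.13 + $122.75 + $95.57 + $381.09 = $1,907.96
Net pay = $8,768.04 − $1,907.96 = $6,860.08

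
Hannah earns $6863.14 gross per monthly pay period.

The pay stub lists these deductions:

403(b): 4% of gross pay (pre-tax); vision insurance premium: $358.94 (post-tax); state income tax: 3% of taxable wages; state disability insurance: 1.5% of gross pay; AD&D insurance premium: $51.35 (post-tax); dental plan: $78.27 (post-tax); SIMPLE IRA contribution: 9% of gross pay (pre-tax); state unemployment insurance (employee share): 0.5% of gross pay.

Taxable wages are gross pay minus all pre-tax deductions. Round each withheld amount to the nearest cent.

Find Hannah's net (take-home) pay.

403(b): $6863.14 × 0.04 = $274.53
SIMPLE IRA contribution: $6863.14 × 0.09 = $617.68
Pre-tax total = $274.53 + $617.68 = $892.21
Taxable wages = $6863.14 − $892.21 = $5970.93
State income tax: $5970.93 × 0.03 = $179.13
State unemployment insurance (employee share): $6863.14 × 0.005 = $34.32
State disability insurance: $6863.14 × 0.015 = $102.95
Dental plan: $78.27
AD&D insurance premium: $51.35
Vision insurance premium: $358.94
Total deductions = $274.53 + $617.68 + $179.13 + $34.32 + $102.95 + $78.27 + $51.35 + $358.94 = $1697.17
Net pay = $6863.14 − $1697.17 = $5165.97

$5165.97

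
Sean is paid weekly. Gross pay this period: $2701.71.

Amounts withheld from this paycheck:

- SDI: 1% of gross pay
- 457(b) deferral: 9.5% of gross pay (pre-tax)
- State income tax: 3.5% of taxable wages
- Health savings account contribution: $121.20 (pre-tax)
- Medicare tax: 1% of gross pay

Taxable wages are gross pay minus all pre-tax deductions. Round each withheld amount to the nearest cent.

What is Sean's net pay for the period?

457(b) deferral: $2701.71 × 0.095 = $256.66
Health savings account contribution: $121.20
Pre-tax total = $256.66 + $121.20 = $377.86
Taxable wages = $2701.71 − $377.86 = $2323.85
State income tax: $2323.85 × 0.035 = $81.33
Medicare tax: $2701.71 × 0.01 = $27.02
SDI: $2701.71 × 0.01 = $27.02
Total deductions = $256.66 + $121.20 + $81.33 + $27.02 + $27.02 = $513.23
Net pay = $2701.71 − $513.23 = $2188.48

$2188.48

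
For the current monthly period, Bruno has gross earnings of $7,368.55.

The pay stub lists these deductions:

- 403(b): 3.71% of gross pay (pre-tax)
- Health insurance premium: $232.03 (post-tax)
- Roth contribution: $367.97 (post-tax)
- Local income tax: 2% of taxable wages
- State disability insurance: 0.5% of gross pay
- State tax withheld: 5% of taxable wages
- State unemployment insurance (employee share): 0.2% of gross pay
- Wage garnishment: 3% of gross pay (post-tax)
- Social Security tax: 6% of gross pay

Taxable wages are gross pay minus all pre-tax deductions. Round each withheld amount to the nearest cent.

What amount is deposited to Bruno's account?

403(b): $7,368.55 × 0.0371 = $273.37
Taxable wages = $7,368.55 − $273.37 = $7,095.18
State tax withheld: $7,095.18 × 0.05 = $354.76
Local income tax: $7,095.18 × 0.02 = $141.90
Social Security tax: $7,368.55 × 0.06 = $442.11
State unemployment insurance (employee share): $7,368.55 × 0.002 = $14.74
State disability insurance: $7,368.55 × 0.005 = $36.84
Roth contribution: $367.97
Wage garnishment: $7,368.55 × 0.03 = $221.06
Health insurance premium: $232.03
Total deductions = $273.37 + $354.76 + $141.90 + $442.11 + $14.74 + $36.84 + $367.97 + $221.06 + $232.03 = $2,084.78
Net pay = $7,368.55 − $2,084.78 = $5,283.77

$5,283.77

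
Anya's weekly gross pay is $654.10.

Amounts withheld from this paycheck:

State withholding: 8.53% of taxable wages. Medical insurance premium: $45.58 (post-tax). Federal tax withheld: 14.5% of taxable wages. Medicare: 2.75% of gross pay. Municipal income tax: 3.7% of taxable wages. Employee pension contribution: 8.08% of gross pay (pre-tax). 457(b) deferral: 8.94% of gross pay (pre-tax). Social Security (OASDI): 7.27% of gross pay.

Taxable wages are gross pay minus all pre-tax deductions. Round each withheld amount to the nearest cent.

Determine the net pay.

$286.57

Employee pension contribution: $654.10 × 0.0808 = $52.85
457(b) deferral: $654.10 × 0.0894 = $58.48
Pre-tax total = $52.85 + $58.48 = $111.33
Taxable wages = $654.10 − $111.33 = $542.77
State withholding: $542.77 × 0.0853 = $46.30
Municipal income tax: $542.77 × 0.037 = $20.08
Federal tax withheld: $542.77 × 0.145 = $78.70
Social Security (OASDI): $654.10 × 0.0727 = $47.55
Medicare: $654.10 × 0.0275 = $17.99
Medical insurance premium: $45.58
Total deductions = $52.85 + $58.48 + $46.30 + $20.08 + $78.70 + $47.55 + $17.99 + $45.58 = $367.53
Net pay = $654.10 − $367.53 = $286.57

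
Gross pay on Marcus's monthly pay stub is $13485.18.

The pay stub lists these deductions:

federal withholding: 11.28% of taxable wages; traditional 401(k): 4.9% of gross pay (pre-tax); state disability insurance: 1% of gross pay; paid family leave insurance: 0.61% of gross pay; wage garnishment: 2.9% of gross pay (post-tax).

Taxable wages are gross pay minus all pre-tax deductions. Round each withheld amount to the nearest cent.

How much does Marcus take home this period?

$10769.64

Traditional 401(k): $13485.18 × 0.049 = $660.77
Taxable wages = $13485.18 − $660.77 = $12824.41
Federal withholding: $12824.41 × 0.1128 = $1446.59
State disability insurance: $13485.18 × 0.01 = $134.85
Paid family leave insurance: $13485.18 × 0.0061 = $82.26
Wage garnishment: $13485.18 × 0.029 = $391.07
Total deductions = $660.77 + $1446.59 + $134.85 + $82.26 + $391.07 = $2715.54
Net pay = $13485.18 − $2715.54 = $10769.64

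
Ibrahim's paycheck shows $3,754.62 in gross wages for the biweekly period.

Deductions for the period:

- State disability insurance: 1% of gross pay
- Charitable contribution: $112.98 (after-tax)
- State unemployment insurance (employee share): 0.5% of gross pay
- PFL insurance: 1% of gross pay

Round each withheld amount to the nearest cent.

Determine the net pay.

$3,547.77

State disability insurance: $3,754.62 × 0.01 = $37.55
State unemployment insurance (employee share): $3,754.62 × 0.005 = $18.77
PFL insurance: $3,754.62 × 0.01 = $37.55
Charitable contribution: $112.98
Total deductions = $37.55 + $18.77 + $37.55 + $112.98 = $206.85
Net pay = $3,754.62 − $206.85 = $3,547.77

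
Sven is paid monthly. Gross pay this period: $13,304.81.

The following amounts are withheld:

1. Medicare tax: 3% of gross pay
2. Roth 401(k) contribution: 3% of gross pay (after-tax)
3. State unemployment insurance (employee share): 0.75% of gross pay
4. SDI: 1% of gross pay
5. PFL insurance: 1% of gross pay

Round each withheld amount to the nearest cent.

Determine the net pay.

SDI: $13,304.81 × 0.01 = $133.05
PFL insurance: $13,304.81 × 0.01 = $133.05
State unemployment insurance (employee share): $13,304.81 × 0.0075 = $99.79
Medicare tax: $13,304.81 × 0.03 = $399.14
Roth 401(k) contribution: $13,304.81 × 0.03 = $399.14
Total deductions = $133.05 + $133.05 + $99.79 + $399.14 + $399.14 = $1,164.17
Net pay = $13,304.81 − $1,164.17 = $12,140.64

$12,140.64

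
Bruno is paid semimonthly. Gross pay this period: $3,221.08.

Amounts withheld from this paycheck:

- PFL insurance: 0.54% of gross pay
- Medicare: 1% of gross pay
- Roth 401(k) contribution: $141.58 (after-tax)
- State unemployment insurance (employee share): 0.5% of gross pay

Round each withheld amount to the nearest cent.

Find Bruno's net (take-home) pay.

State unemployment insurance (employee share): $3,221.08 × 0.005 = $16.11
Medicare: $3,221.08 × 0.01 = $32.21
PFL insurance: $3,221.08 × 0.0054 = $17.39
Roth 401(k) contribution: $141.58
Total deductions = $16.11 + $32.21 + $17.39 + $141.58 = $207.29
Net pay = $3,221.08 − $207.29 = $3,013.79

$3,013.79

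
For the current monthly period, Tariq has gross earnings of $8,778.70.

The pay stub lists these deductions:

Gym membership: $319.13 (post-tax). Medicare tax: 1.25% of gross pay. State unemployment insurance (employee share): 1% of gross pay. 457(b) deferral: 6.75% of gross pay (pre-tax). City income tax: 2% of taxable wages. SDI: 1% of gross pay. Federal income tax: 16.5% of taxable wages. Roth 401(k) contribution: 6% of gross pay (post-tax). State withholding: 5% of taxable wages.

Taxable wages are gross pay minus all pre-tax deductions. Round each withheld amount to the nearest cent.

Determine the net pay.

457(b) deferral: $8,778.70 × 0.0675 = $592.56
Taxable wages = $8,778.70 − $592.56 = $8,186.14
City income tax: $8,186.14 × 0.02 = $163.72
State withholding: $8,186.14 × 0.05 = $409.31
Federal income tax: $8,186.14 × 0.165 = $1,350.71
SDI: $8,778.70 × 0.01 = $87.79
Medicare tax: $8,778.70 × 0.0125 = $109.73
State unemployment insurance (employee share): $8,778.70 × 0.01 = $87.79
Roth 401(k) contribution: $8,778.70 × 0.06 = $526.72
Gym membership: $319.13
Total deductions = $592.56 + $163.72 + $409.31 + $1,350.71 + $87.79 + $109.73 + $87.79 + $526.72 + $319.13 = $3,647.46
Net pay = $8,778.70 − $3,647.46 = $5,131.24

$5,131.24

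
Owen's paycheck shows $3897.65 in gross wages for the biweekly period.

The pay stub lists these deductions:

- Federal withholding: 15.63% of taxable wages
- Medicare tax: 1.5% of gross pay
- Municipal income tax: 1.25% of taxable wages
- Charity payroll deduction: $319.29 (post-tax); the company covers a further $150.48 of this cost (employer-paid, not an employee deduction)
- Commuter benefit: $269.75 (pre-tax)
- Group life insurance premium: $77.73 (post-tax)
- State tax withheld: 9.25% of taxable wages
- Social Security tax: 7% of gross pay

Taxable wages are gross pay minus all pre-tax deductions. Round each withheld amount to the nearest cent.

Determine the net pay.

Commuter benefit: $269.75
Taxable wages = $3897.65 − $269.75 = $3627.90
Federal withholding: $3627.90 × 0.1563 = $567.04
Municipal income tax: $3627.90 × 0.0125 = $45.35
State tax withheld: $3627.90 × 0.0925 = $335.58
Medicare tax: $3897.65 × 0.015 = $58.46
Social Security tax: $3897.65 × 0.07 = $272.84
Group life insurance premium: $77.73
Charity payroll deduction: $319.29
(Employer's $150.48 toward charity payroll deduction is not withheld from the employee.)
Total deductions = $269.75 + $567.04 + $45.35 + $335.58 + $58.46 + $272.84 + $77.73 + $319.29 = $1946.04
Net pay = $3897.65 − $1946.04 = $1951.61

$1951.61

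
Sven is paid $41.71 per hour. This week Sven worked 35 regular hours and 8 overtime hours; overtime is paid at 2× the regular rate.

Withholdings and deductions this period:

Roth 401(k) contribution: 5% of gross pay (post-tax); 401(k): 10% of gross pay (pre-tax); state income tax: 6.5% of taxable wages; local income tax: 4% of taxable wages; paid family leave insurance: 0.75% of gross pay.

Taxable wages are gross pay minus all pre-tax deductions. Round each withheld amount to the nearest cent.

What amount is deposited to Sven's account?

$1591.16

Regular pay: 35 × $41.71 = $1459.85
Overtime pay: 8 × $41.71 × 2 = $667.36
Gross pay = $1459.85 + $667.36 = $2127.21
401(k): $2127.21 × 0.1 = $212.72
Taxable wages = $2127.21 − $212.72 = $1914.49
State income tax: $1914.49 × 0.065 = $124.44
Local income tax: $1914.49 × 0.04 = $76.58
Paid family leave insurance: $2127.21 × 0.0075 = $15.95
Roth 401(k) contribution: $2127.21 × 0.05 = $106.36
Total deductions = $212.72 + $124.44 + $76.58 + $15.95 + $106.36 = $536.05
Net pay = $2127.21 − $536.05 = $1591.16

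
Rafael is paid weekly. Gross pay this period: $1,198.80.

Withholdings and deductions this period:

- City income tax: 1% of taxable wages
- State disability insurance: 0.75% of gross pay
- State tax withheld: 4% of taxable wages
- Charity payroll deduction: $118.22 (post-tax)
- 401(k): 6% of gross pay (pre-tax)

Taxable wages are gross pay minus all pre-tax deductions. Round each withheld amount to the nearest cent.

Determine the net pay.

$943.32

401(k): $1,198.80 × 0.06 = $71.93
Taxable wages = $1,198.80 − $71.93 = $1,126.87
State tax withheld: $1,126.87 × 0.04 = $45.07
City income tax: $1,126.87 × 0.01 = $11.27
State disability insurance: $1,198.80 × 0.0075 = $8.99
Charity payroll deduction: $118.22
Total deductions = $71.93 + $45.07 + $11.27 + $8.99 + $118.22 = $255.48
Net pay = $1,198.80 − $255.48 = $943.32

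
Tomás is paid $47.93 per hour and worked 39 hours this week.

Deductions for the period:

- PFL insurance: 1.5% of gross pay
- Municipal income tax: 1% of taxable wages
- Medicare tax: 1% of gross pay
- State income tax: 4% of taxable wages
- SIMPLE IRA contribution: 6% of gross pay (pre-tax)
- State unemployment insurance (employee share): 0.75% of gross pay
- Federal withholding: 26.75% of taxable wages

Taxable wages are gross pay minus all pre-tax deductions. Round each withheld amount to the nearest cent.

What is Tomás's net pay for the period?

$1138.48

Gross pay: 39 × $47.93 = $1869.27
SIMPLE IRA contribution: $1869.27 × 0.06 = $112.16
Taxable wages = $1869.27 − $112.16 = $1757.11
Federal withholding: $1757.11 × 0.2675 = $470.03
Municipal income tax: $1757.11 × 0.01 = $17.57
State income tax: $1757.11 × 0.04 = $70.28
PFL insurance: $1869.27 × 0.015 = $28.04
Medicare tax: $1869.27 × 0.01 = $18.69
State unemployment insurance (employee share): $1869.27 × 0.0075 = $14.02
Total deductions = $112.16 + $470.03 + $17.57 + $70.28 + $28.04 + $18.69 + $14.02 = $730.79
Net pay = $1869.27 − $730.79 = $1138.48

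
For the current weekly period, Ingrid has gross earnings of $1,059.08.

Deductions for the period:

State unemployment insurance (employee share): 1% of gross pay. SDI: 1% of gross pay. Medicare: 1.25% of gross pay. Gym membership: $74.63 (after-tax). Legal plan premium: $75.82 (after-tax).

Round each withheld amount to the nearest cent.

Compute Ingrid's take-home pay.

$874.21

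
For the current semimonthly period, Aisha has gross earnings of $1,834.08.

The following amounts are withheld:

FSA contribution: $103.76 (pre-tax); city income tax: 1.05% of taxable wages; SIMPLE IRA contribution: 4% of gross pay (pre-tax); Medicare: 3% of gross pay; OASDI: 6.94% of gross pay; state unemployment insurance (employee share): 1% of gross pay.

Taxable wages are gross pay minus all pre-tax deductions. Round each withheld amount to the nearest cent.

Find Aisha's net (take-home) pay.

SIMPLE IRA contribution: $1,834.08 × 0.04 = $73.36
FSA contribution: $103.76
Pre-tax total = $73.36 + $103.76 = $177.12
Taxable wages = $1,834.08 − $177.12 = $1,656.96
City income tax: $1,656.96 × 0.0105 = $17.40
State unemployment insurance (employee share): $1,834.08 × 0.01 = $18.34
Medicare: $1,834.08 × 0.03 = $55.02
OASDI: $1,834.08 × 0.0694 = $127.29
Total deductions = $73.36 + $103.76 + $17.40 + $18.34 + $55.02 + $127.29 = $395.17
Net pay = $1,834.08 − $395.17 = $1,438.91

$1,438.91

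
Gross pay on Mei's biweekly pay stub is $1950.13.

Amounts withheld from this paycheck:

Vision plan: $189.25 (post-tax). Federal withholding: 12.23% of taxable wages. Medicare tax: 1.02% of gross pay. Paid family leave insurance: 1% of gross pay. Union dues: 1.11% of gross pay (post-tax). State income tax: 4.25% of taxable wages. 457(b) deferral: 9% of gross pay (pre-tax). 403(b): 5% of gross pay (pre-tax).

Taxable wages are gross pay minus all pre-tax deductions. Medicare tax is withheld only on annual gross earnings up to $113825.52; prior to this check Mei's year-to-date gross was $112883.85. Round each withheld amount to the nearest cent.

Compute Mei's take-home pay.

$1160.71

403(b): $1950.13 × 0.05 = $97.51
457(b) deferral: $1950.13 × 0.09 = $175.51
Pre-tax total = $97.51 + $175.51 = $273.02
Taxable wages = $1950.13 − $273.02 = $1677.11
State income tax: $1677.11 × 0.0425 = $71.28
Federal withholding: $1677.11 × 0.1223 = $205.11
Paid family leave insurance: $1950.13 × 0.01 = $19.50
Medicare tax: only $113825.52 − $112883.85 = $941.67 of this check is subject → $941.67 × 0.0102 = $9.61
Vision plan: $189.25
Union dues: $1950.13 × 0.0111 = $21.65
Total deductions = $97.51 + $175.51 + $71.28 + $205.11 + $19.50 + $9.61 + $189.25 + $21.65 = $789.42
Net pay = $1950.13 − $789.42 = $1160.71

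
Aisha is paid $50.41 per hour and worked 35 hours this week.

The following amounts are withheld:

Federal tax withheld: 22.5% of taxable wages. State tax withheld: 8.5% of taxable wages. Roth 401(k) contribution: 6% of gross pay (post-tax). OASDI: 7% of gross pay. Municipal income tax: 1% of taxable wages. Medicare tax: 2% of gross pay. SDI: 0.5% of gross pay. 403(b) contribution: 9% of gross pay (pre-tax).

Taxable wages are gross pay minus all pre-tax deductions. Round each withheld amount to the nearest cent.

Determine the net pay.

Gross pay: 35 × $50.41 = $1,764.35
403(b) contribution: $1,764.35 × 0.09 = $158.79
Taxable wages = $1,764.35 − $158.79 = $1,605.56
Municipal income tax: $1,605.56 × 0.01 = $16.06
State tax withheld: $1,605.56 × 0.085 = $136.47
Federal tax withheld: $1,605.56 × 0.225 = $361.25
Medicare tax: $1,764.35 × 0.02 = $35.29
OASDI: $1,764.35 × 0.07 = $123.50
SDI: $1,764.35 × 0.005 = $8.82
Roth 401(k) contribution: $1,764.35 × 0.06 = $105.86
Total deductions = $158.79 + $16.06 + $136.47 + $361.25 + $35.29 + $123.50 + $8.82 + $105.86 = $946.04
Net pay = $1,764.35 − $946.04 = $818.31

$818.31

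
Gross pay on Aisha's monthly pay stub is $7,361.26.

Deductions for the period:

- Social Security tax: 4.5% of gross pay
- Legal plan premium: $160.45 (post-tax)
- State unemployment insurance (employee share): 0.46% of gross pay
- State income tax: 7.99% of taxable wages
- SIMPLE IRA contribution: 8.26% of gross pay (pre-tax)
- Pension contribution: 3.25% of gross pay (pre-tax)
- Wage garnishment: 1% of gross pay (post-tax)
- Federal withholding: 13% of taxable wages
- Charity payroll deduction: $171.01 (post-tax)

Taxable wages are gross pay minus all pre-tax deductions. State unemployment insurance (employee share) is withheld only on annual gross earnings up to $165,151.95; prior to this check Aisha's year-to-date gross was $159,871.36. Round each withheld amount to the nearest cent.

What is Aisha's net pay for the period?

SIMPLE IRA contribution: $7,361.26 × 0.0826 = $608.04
Pension contribution: $7,361.26 × 0.0325 = $239.24
Pre-tax total = $608.04 + $239.24 = $847.28
Taxable wages = $7,361.26 − $847.28 = $6,513.98
State income tax: $6,513.98 × 0.0799 = $520.47
Federal withholding: $6,513.98 × 0.13 = $846.82
Social Security tax: $7,361.26 × 0.045 = $331.26
State unemployment insurance (employee share): only $165,151.95 − $159,871.36 = $5,280.59 of this check is subject → $5,280.59 × 0.0046 = $24.29
Legal plan premium: $160.45
Wage garnishment: $7,361.26 × 0.01 = $73.61
Charity payroll deduction: $171.01
Total deductions = $608.04 + $239.24 + $520.47 + $846.82 + $331.26 + $24.29 + $160.45 + $73.61 + $171.01 = $2,975.19
Net pay = $7,361.26 − $2,975.19 = $4,386.07

$4,386.07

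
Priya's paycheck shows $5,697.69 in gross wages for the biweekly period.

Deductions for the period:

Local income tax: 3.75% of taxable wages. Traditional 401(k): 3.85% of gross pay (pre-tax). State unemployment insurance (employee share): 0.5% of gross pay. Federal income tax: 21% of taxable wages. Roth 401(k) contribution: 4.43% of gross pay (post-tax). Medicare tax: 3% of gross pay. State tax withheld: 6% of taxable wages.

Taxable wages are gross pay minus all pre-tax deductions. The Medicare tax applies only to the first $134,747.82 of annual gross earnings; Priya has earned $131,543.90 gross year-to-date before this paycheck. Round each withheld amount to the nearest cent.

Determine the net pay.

Traditional 401(k): $5,697.69 × 0.0385 = $219.36
Taxable wages = $5,697.69 − $219.36 = $5,478.33
Local income tax: $5,478.33 × 0.0375 = $205.44
Federal income tax: $5,478.33 × 0.21 = $1,150.45
State tax withheld: $5,478.33 × 0.06 = $328.70
State unemployment insurance (employee share): $5,697.69 × 0.005 = $28.49
Medicare tax: only $134,747.82 − $131,543.90 = $3,203.92 of this check is subject → $3,203.92 × 0.03 = $96.12
Roth 401(k) contribution: $5,697.69 × 0.0443 = $252.41
Total deductions = $219.36 + $205.44 + $1,150.45 + $328.70 + $28.49 + $96.12 + $252.41 = $2,280.97
Net pay = $5,697.69 − $2,280.97 = $3,416.72

$3,416.72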